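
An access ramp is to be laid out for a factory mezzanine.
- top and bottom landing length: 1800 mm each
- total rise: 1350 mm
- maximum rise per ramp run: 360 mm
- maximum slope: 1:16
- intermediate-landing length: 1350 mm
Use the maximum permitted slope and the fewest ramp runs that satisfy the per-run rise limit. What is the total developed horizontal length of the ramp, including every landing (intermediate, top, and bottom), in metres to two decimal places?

29.25 m

1350 / 360 = 3.750 → round up to 4 ramp runs. That means 3 intermediate landings.
Ramp run (horizontal) at 1:16: 1350 × 16 = 21600 mm.
3 intermediate landings contribute 3 × 1350 = 4050 mm.
Top and bottom landings: 2 × 1800 = 3600 mm.
Total = 21600 + 4050 + 3600 = 29250 mm.
= 29.25 m.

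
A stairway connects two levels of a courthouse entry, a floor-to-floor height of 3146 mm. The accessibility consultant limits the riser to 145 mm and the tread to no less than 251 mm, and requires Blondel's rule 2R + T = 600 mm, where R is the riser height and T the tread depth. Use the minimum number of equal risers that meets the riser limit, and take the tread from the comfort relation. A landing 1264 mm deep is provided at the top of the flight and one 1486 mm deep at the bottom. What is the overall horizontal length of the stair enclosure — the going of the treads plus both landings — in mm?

3146 / 145 = 21.70, so 22 risers are needed.
Riser R = 3146 / 22 = 143 mm, within the 145 mm limit.
T = 600 − 2·143 = 314 mm, which satisfies the 251 mm minimum.
Treads = 22 − 1 = 21; going = 21 × 314 = 6594 mm.
Add landings: 6594 + 1264 + 1486 = 9344 mm.

9344 mm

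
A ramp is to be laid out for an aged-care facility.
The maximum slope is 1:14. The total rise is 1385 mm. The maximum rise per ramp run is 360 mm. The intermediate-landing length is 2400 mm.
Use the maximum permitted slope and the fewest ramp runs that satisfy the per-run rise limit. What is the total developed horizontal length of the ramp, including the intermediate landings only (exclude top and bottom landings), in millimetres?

26590 mm

1385 / 360 = 3.847 → round up to 4 ramp runs. That means 3 intermediate landings.
Horizontal run for 1385 mm of rise at 1:14 is 1385 × 14 = 19390 mm.
3 intermediate landings contribute 3 × 2400 = 7200 mm.
Developed length = 19390 + 7200 = 26590 mm.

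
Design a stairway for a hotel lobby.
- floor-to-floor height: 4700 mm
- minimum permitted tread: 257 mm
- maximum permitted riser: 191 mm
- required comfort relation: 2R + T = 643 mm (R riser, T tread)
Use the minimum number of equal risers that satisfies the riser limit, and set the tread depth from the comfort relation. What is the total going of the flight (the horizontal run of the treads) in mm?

4700 / 191 = 24.61, so 25 risers are needed.
Riser R = 4700 / 25 = 188 mm, within the 191 mm limit.
Tread T = 643 − 2 × 188 = 267 mm (≥ 257 mm).
25 risers give 24 treads; going = 24 × 267 = 6408 mm.

6408 mm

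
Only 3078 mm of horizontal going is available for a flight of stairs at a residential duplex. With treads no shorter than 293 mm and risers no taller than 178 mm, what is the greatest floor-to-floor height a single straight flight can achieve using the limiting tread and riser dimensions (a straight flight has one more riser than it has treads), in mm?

Treads that fit: ⌊3078 / 293⌋ = 10.
Risers = treads + 1 = 11.
Maximum height = 11 × 178 = 1958 mm.

1958 mm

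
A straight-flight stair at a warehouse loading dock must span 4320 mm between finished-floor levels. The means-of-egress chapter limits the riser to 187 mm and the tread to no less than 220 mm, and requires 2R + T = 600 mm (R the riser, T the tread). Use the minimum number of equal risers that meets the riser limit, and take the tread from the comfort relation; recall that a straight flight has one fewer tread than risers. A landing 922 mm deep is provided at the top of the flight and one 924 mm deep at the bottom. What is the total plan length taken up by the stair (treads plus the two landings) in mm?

⌈4320/187⌉ = 24 risers.
Riser R = 4320 / 24 = 180 mm, within the 187 mm limit.
From 2R + T = 600: T = 600 − 360 = 240 mm.
24 risers give 23 treads; going = 23 × 240 = 5520 mm.
Enclosure = 5520 + 922 + 924 = 7366 mm.

7366 mm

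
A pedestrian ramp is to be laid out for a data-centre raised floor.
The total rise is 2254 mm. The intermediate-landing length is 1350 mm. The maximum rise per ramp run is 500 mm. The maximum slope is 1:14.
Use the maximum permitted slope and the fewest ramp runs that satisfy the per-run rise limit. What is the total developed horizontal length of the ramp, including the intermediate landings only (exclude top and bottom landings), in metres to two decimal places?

At most 500 each: 2254/500 = 4.51, giving 5 ramp runs. That means 4 intermediate landings.
Horizontal run for 2254 mm of rise at 1:14 is 2254 × 14 = 31556 mm.
Intermediate landings: 4 × 1350 = 5400 mm.
Total developed length = 31556 + 5400 = 36956 mm.
= 36.96 m.

36.96 m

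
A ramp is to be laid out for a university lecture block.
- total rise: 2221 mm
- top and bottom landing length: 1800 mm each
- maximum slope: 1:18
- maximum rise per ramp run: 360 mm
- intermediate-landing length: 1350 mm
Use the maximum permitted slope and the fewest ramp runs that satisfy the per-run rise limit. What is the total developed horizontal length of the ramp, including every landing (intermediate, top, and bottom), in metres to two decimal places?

51.68 m

At most 360 each: 2221/360 = 6.17, giving 7 ramp runs. That means 6 intermediate landings.
Ramp run (horizontal) at 1:18: 2221 × 18 = 39978 mm.
6 intermediate landings contribute 6 × 1350 = 8100 mm.
Top and bottom landings: 2 × 1800 = 3600 mm.
Total = 39978 + 8100 + 3600 = 51678 mm.
= 51.68 m.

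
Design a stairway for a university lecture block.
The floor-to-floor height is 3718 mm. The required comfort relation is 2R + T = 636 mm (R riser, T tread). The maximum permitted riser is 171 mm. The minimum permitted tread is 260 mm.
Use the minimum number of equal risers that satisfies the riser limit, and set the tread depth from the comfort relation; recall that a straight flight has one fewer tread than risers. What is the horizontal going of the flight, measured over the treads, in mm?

⌈3718/171⌉ = 22 risers.
Riser R = 3718 / 22 = 169 mm, within the 171 mm limit.
From 2R + T = 636: T = 636 − 338 = 298 mm.
22 risers give 21 treads; going = 21 × 298 = 6258 mm.

6258 mm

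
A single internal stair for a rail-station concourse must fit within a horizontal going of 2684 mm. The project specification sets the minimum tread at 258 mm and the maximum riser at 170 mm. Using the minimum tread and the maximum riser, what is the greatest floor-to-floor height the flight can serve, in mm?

2684 / 258 = 10.40, so 10 treads fit.
Risers = treads + 1 = 11.
Maximum height = 11 × 170 = 1870 mm.

1870 mm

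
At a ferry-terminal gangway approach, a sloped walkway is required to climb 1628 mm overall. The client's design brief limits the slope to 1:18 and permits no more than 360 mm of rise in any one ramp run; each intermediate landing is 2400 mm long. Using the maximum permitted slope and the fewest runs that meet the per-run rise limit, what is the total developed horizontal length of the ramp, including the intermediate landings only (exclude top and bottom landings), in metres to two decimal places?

38.90 m

1628 / 360 = 4.52, so 5 ramp runs are needed. That means 4 intermediate landings.
Horizontal run for 1628 mm of rise at 1:18 is 1628 × 18 = 29304 mm.
4 intermediate landings contribute 4 × 2400 = 9600 mm.
Developed length = 29304 + 9600 = 38904 mm.
= 38.90 m.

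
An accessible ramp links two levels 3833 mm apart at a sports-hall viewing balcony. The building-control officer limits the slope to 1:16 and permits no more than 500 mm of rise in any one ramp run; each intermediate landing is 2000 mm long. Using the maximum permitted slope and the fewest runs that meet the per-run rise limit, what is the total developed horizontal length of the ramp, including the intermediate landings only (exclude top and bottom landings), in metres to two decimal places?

3833 / 500 = 7.666 → round up to 8 ramp runs. That means 7 intermediate landings.
Ramp run (horizontal) at 1:16: 3833 × 16 = 61328 mm.
Intermediate landings: 7 × 2000 = 14000 mm.
Developed length = 61328 + 14000 = 75328 mm.
= 75.33 m.

75.33 m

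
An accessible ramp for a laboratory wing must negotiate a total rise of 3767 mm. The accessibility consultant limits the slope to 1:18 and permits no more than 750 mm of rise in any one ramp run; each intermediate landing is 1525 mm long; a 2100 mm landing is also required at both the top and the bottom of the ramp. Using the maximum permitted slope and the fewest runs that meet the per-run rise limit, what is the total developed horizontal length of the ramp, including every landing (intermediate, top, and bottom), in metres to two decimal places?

⌈3767/750⌉ = 6 ramp runs. That means 5 intermediate landings.
Ramp run (horizontal) at 1:18: 3767 × 18 = 67806 mm.
5 intermediate landings contribute 5 × 1525 = 7625 mm.
Top and bottom landings: 2 × 2100 = 4200 mm.
Total = 67806 + 7625 + 4200 = 79631 mm.
= 79.63 m.

79.63 m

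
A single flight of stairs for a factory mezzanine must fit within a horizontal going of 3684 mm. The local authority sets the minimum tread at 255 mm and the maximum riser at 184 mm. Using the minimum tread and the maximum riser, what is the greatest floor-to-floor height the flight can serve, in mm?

Treads that fit: ⌊3684 / 255⌋ = 14.
Risers = treads + 1 = 15.
Maximum height = 15 × 184 = 2760 mm.

2760 mm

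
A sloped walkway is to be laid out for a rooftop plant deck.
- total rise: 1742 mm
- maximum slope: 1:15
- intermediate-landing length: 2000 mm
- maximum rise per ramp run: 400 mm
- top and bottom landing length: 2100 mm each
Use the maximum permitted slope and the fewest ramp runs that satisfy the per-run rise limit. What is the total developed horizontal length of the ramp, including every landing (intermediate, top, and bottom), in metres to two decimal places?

⌈1742/400⌉ = 5 ramp runs. That means 4 intermediate landings.
Horizontal run for 1742 mm of rise at 1:15 is 1742 × 15 = 26130 mm.
Intermediate landings: 4 × 2000 = 8000 mm.
Top and bottom landings: 2 × 2100 = 4200 mm.
Total = 26130 + 8000 + 4200 = 38330 mm.
= 38.33 m.

38.33 m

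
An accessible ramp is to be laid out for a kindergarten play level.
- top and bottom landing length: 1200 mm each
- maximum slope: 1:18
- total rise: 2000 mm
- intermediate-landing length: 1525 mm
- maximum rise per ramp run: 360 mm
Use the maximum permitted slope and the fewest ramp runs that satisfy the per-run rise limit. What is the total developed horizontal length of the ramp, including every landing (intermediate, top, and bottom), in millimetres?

At most 360 each: 2000/360 = 5.56, giving 6 ramp runs. That means 5 intermediate landings.
Ramp run (horizontal) at 1:18: 2000 × 18 = 36000 mm.
5 intermediate landings contribute 5 × 1525 = 7625 mm.
Top and bottom landings: 2 × 1200 = 2400 mm.
Total = 36000 + 7625 + 2400 = 46025 mm.

46025 mm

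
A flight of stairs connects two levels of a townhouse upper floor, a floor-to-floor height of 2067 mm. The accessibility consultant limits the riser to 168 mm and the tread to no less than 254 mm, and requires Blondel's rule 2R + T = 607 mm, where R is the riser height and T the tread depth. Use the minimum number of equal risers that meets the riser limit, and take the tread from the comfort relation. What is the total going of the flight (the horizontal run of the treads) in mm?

2067 / 168 = 12.30, so 13 risers are needed.
Each riser is 2067/13 = 159 mm (≤ 168 mm).
T = 607 − 2·159 = 289 mm, which satisfies the 254 mm minimum.
Going = (13 − 1) × 289 = 3468 mm.

3468 mm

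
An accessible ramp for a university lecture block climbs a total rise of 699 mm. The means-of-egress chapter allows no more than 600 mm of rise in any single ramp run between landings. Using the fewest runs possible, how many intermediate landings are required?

At most 600 each: 699/600 = 1.17, giving 2 ramp runs.
2 runs are separated by 1 intermediate landings.

1 intermediate landings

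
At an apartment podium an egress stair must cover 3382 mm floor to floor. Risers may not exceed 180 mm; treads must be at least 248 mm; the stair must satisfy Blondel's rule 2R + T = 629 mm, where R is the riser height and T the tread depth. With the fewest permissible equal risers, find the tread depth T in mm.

⌈3382/180⌉ = 19 risers.
R = 3382 ÷ 19 = 178 mm.
From 2R + T = 629: T = 629 − 356 = 273 mm.

273 mm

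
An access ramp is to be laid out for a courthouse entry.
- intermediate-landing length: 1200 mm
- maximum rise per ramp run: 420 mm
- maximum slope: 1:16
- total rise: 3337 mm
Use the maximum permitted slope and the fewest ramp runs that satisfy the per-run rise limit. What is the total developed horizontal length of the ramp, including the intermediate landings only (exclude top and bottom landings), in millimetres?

3337 / 420 = 7.945 → round up to 8 ramp runs. That means 7 intermediate landings.
Horizontal run for 3337 mm of rise at 1:16 is 3337 × 16 = 53392 mm.
7 intermediate landings contribute 7 × 1200 = 8400 mm.
Developed length = 53392 + 8400 = 61792 mm.

61792 mm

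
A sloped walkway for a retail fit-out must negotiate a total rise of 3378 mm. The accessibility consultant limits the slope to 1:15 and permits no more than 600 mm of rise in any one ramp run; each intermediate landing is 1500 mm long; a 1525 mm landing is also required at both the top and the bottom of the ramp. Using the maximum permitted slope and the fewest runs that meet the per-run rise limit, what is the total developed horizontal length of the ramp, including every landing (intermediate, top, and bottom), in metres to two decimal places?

3378 / 600 = 5.630 → round up to 6 ramp runs. That means 5 intermediate landings.
Ramp run (horizontal) at 1:15: 3378 × 15 = 50670 mm.
5 intermediate landings contribute 5 × 1500 = 7500 mm.
Top and bottom landings: 2 × 1525 = 3050 mm.
Total = 50670 + 7500 + 3050 = 61220 mm.
= 61.22 m.

61.22 m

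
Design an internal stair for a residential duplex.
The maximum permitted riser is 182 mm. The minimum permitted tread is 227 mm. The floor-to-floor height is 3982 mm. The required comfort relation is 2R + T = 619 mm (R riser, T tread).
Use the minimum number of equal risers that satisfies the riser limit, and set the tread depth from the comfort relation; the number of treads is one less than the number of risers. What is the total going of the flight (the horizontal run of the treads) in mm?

⌈3982/182⌉ = 22 risers.
R = 3982 ÷ 22 = 181 mm.
Tread T = 619 − 2 × 181 = 257 mm (≥ 227 mm).
22 risers give 21 treads; going = 21 × 257 = 5397 mm.

5397 mm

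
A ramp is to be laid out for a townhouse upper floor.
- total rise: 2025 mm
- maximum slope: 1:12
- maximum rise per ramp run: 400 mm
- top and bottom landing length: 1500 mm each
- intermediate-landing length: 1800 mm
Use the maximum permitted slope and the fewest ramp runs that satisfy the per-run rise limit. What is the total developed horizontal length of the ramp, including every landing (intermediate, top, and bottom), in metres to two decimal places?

36.30 m

2025 / 400 = 5.06, so 6 ramp runs are needed. That means 5 intermediate landings.
Ramp run (horizontal) at 1:12: 2025 × 12 = 24300 mm.
5 intermediate landings contribute 5 × 1800 = 9000 mm.
Top and bottom landings: 2 × 1500 = 3000 mm.
Total = 24300 + 9000 + 3000 = 36300 mm.
= 36.30 m.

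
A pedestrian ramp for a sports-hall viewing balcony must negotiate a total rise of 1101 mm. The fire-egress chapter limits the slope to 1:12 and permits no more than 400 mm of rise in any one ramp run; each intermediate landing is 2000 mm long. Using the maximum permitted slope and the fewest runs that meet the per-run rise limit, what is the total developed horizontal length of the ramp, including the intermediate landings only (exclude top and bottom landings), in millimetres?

17212 mm

1101 / 400 = 2.752 → round up to 3 ramp runs. That means 2 intermediate landings.
Horizontal run for 1101 mm of rise at 1:12 is 1101 × 12 = 13212 mm.
2 intermediate landings contribute 2 × 2000 = 4000 mm.
Developed length = 13212 + 4000 = 17212 mm.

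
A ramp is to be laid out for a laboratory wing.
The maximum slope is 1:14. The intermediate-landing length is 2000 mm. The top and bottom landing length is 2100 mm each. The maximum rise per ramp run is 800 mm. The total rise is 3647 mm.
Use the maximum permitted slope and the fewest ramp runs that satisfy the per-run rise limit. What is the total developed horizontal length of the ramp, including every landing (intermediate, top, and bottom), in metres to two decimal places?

3647 / 800 = 4.56, so 5 ramp runs are needed. That means 4 intermediate landings.
Ramp run (horizontal) at 1:14: 3647 × 14 = 51058 mm.
Intermediate landings: 4 × 2000 = 8000 mm.
Top and bottom landings: 2 × 2100 = 4200 mm.
Total = 51058 + 8000 + 4200 = 63258 mm.
= 63.26 m.

63.26 m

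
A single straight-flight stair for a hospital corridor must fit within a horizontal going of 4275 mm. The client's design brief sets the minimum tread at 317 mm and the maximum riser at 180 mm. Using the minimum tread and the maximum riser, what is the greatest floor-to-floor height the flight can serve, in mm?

Treads that fit: ⌊4275 / 317⌋ = 13.
Risers = treads + 1 = 14.
Maximum height = 14 × 180 = 2520 mm.

2520 mm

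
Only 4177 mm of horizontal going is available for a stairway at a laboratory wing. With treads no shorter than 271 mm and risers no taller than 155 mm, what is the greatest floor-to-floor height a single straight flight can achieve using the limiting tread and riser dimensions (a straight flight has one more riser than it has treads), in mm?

4177 / 271 = 15.41, so 15 treads fit.
Risers = treads + 1 = 16.
Maximum height = 16 × 155 = 2480 mm.

2480 mm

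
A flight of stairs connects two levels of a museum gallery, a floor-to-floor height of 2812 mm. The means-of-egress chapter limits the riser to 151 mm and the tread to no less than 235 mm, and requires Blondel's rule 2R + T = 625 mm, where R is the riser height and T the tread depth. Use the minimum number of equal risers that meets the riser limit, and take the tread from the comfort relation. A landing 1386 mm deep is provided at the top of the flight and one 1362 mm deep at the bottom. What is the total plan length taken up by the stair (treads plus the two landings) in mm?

8670 mm

At most 151 each: 2812/151 = 18.62, giving 19 risers.
R = 2812 ÷ 19 = 148 mm.
T = 625 − 2·148 = 329 mm, which satisfies the 235 mm minimum.
Going = (19 − 1) × 329 = 5922 mm.
Enclosure = 5922 + 1386 + 1362 = 8670 mm.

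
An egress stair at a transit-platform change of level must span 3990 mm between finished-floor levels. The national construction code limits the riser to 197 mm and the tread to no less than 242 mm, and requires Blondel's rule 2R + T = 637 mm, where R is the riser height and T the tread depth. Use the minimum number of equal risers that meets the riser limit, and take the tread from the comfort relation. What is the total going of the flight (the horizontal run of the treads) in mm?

3990 / 197 = 20.254 → round up to 21 risers.
R = 3990 ÷ 21 = 190 mm.
T = 637 − 2·190 = 257 mm, which satisfies the 242 mm minimum.
21 risers give 20 treads; going = 20 × 257 = 5140 mm.

5140 mm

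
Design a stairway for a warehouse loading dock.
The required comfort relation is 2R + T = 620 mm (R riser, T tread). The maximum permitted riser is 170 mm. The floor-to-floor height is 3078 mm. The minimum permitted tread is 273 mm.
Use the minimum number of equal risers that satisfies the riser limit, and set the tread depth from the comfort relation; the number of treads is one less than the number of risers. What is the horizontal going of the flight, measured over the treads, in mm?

5328 mm

⌈3078/170⌉ = 19 risers.
Riser R = 3078 / 19 = 162 mm, within the 170 mm limit.
Tread T = 620 − 2 × 162 = 296 mm (≥ 273 mm).
Treads = 19 − 1 = 18; going = 18 × 296 = 5328 mm.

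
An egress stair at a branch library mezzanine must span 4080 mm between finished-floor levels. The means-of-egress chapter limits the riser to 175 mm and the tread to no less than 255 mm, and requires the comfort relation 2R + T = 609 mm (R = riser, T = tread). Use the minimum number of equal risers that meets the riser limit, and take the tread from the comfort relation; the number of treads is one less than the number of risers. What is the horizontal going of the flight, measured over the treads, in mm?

At most 175 each: 4080/175 = 23.31, giving 24 risers.
Each riser is 4080/24 = 170 mm (≤ 175 mm).
Tread T = 609 − 2 × 170 = 269 mm (≥ 255 mm).
24 risers give 23 treads; going = 23 × 269 = 6187 mm.

6187 mm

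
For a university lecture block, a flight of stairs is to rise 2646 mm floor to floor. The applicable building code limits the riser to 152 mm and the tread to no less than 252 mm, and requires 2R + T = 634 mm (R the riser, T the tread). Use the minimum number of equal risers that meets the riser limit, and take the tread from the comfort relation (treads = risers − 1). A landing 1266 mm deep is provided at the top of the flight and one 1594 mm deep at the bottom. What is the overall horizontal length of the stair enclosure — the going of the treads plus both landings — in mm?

At most 152 each: 2646/152 = 17.41, giving 18 risers.
Each riser is 2646/18 = 147 mm (≤ 152 mm).
From 2R + T = 634: T = 634 − 294 = 340 mm.
Treads = 18 − 1 = 17; going = 17 × 340 = 5780 mm.
Enclosure = 5780 + 1266 + 1594 = 8640 mm.

8640 mm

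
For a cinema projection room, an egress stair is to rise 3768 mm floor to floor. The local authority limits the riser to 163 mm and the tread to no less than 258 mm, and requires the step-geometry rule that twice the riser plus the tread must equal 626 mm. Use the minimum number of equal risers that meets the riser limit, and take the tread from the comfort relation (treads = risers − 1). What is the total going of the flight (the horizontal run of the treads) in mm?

7176 mm

At most 163 each: 3768/163 = 23.12, giving 24 risers.
Each riser is 3768/24 = 157 mm (≤ 163 mm).
T = 626 − 2·157 = 312 mm, which satisfies the 258 mm minimum.
24 risers give 23 treads; going = 23 × 312 = 7176 mm.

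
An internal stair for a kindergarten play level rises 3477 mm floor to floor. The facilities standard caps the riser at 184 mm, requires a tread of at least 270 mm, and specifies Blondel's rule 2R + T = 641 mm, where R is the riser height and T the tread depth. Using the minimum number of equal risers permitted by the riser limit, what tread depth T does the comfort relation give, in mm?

At most 184 each: 3477/184 = 18.90, giving 19 risers.
Each riser is 3477/19 = 183 mm (≤ 184 mm).
Tread T = 641 − 2 × 183 = 275 mm (≥ 270 mm).

275 mm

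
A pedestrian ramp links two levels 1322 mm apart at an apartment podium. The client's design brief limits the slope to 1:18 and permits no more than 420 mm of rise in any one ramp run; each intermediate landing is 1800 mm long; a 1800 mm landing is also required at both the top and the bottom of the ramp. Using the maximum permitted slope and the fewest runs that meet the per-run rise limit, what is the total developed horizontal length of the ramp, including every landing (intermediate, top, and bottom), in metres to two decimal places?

32.80 m

At most 420 each: 1322/420 = 3.15, giving 4 ramp runs. That means 3 intermediate landings.
Horizontal run for 1322 mm of rise at 1:18 is 1322 × 18 = 23796 mm.
Intermediate landings: 3 × 1800 = 5400 mm.
Top and bottom landings: 2 × 1800 = 3600 mm.
Total = 23796 + 5400 + 3600 = 32796 mm.
= 32.80 m.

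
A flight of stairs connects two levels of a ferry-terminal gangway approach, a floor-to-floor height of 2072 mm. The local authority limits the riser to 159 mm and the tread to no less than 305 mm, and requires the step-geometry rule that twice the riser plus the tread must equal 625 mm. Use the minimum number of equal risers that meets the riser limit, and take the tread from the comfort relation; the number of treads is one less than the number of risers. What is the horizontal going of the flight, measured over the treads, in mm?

2072 / 159 = 13.031 → round up to 14 risers.
Riser R = 2072 / 14 = 148 mm, within the 159 mm limit.
From 2R + T = 625: T = 625 − 296 = 329 mm.
14 risers give 13 treads; going = 13 × 329 = 4277 mm.

4277 mm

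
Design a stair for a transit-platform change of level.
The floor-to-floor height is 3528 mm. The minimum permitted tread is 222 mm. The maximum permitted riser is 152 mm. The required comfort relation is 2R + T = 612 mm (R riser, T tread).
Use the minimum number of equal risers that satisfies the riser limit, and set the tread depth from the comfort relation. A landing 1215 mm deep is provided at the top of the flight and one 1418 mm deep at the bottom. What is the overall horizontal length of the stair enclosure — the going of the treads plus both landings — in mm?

9947 mm

⌈3528/152⌉ = 24 risers.
R = 3528 ÷ 24 = 147 mm.
From 2R + T = 612: T = 612 − 294 = 318 mm.
24 risers give 23 treads; going = 23 × 318 = 7314 mm.
Enclosure = 7314 + 1215 + 1418 = 9947 mm.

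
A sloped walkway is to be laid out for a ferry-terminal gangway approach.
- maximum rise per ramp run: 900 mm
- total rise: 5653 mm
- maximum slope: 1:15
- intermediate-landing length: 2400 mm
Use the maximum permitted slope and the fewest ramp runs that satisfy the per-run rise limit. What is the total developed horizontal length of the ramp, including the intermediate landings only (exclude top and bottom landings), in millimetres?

5653 / 900 = 6.281 → round up to 7 ramp runs. That means 6 intermediate landings.
Ramp run (horizontal) at 1:15: 5653 × 15 = 84795 mm.
Intermediate landings: 6 × 2400 = 14400 mm.
Total developed length = 84795 + 14400 = 99195 mm.

99195 mm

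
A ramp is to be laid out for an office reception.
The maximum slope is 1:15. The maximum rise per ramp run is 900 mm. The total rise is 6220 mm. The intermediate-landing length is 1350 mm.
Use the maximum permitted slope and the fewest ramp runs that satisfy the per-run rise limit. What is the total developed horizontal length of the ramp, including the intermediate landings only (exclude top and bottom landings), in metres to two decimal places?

At most 900 each: 6220/900 = 6.91, giving 7 ramp runs. That means 6 intermediate landings.
Horizontal run for 6220 mm of rise at 1:15 is 6220 × 15 = 93300 mm.
6 intermediate landings contribute 6 × 1350 = 8100 mm.
Developed length = 93300 + 8100 = 101400 mm.
= 101.40 m.

101.40 m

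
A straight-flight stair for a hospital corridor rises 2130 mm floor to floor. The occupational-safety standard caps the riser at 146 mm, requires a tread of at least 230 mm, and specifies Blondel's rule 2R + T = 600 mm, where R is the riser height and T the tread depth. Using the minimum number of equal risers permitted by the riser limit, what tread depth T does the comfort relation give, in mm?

⌈2130/146⌉ = 15 risers.
R = 2130 ÷ 15 = 142 mm.
T = 600 − 2·142 = 316 mm, which satisfies the 230 mm minimum.

316 mm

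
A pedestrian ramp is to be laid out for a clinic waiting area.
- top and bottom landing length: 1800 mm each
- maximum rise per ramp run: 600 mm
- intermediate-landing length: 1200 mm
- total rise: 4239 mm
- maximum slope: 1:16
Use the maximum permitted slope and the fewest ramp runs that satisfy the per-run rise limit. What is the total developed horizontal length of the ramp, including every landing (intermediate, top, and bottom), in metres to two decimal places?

79.82 m

At most 600 each: 4239/600 = 7.07, giving 8 ramp runs. That means 7 intermediate landings.
Horizontal run for 4239 mm of rise at 1:16 is 4239 × 16 = 67824 mm.
Intermediate landings: 7 × 1200 = 8400 mm.
Top and bottom landings: 2 × 1800 = 3600 mm.
Total = 67824 + 8400 + 3600 = 79824 mm.
= 79.82 m.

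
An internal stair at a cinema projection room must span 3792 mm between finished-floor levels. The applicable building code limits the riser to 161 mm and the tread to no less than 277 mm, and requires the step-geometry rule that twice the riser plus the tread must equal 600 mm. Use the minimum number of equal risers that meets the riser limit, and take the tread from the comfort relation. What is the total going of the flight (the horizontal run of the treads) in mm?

6532 mm

3792 / 161 = 23.553 → round up to 24 risers.
R = 3792 ÷ 24 = 158 mm.
From 2R + T = 600: T = 600 − 316 = 284 mm.
24 risers give 23 treads; going = 23 × 284 = 6532 mm.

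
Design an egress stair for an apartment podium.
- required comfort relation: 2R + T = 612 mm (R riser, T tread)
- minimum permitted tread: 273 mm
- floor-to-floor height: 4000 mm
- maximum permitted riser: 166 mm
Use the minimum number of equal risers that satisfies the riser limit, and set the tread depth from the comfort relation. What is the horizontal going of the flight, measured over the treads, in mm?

4000 / 166 = 24.10, so 25 risers are needed.
Each riser is 4000/25 = 160 mm (≤ 166 mm).
From 2R + T = 612: T = 612 − 320 = 292 mm.
25 risers give 24 treads; going = 24 × 292 = 7008 mm.

7008 mm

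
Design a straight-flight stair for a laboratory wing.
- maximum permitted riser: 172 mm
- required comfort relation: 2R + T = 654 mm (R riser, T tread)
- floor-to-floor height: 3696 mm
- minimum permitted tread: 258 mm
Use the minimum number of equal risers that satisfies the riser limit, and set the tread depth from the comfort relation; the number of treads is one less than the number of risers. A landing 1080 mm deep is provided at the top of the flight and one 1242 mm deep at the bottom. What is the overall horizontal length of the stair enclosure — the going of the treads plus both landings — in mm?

⌈3696/172⌉ = 22 risers.
Each riser is 3696/22 = 168 mm (≤ 172 mm).
From 2R + T = 654: T = 654 − 336 = 318 mm.
Treads = 22 − 1 = 21; going = 21 × 318 = 6678 mm.
Add landings: 6678 + 1080 + 1242 = 9000 mm.

9000 mm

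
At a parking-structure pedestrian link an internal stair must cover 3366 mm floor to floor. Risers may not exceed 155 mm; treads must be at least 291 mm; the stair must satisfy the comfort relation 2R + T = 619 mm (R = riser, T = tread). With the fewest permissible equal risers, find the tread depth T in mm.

313 mm

3366 / 155 = 21.72, so 22 risers are needed.
Each riser is 3366/22 = 153 mm (≤ 155 mm).
From 2R + T = 619: T = 619 − 306 = 313 mm.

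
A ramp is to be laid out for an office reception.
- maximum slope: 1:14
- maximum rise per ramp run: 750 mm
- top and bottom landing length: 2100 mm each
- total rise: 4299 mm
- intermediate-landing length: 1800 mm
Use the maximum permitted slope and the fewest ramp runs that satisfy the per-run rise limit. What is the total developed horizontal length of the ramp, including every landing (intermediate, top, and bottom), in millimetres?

4299 / 750 = 5.73, so 6 ramp runs are needed. That means 5 intermediate landings.
Ramp run (horizontal) at 1:14: 4299 × 14 = 60186 mm.
Intermediate landings: 5 × 1800 = 9000 mm.
Top and bottom landings: 2 × 2100 = 4200 mm.
Total = 60186 + 9000 + 4200 = 73386 mm.

73386 mm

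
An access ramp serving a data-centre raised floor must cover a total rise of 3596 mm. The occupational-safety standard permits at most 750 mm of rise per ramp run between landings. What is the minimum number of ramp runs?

5 runs

3596 / 750 = 4.79, so 5 ramp runs are needed.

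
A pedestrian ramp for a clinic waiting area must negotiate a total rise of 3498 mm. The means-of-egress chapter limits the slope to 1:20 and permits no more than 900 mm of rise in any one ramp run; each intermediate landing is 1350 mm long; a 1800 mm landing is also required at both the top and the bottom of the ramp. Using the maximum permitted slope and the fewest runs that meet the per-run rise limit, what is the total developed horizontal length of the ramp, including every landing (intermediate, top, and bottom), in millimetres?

77610 mm

⌈3498/900⌉ = 4 ramp runs. That means 3 intermediate landings.
Horizontal run for 3498 mm of rise at 1:20 is 3498 × 20 = 69960 mm.
3 intermediate landings contribute 3 × 1350 = 4050 mm.
Top and bottom landings: 2 × 1800 = 3600 mm.
Total = 69960 + 4050 + 3600 = 77610 mm.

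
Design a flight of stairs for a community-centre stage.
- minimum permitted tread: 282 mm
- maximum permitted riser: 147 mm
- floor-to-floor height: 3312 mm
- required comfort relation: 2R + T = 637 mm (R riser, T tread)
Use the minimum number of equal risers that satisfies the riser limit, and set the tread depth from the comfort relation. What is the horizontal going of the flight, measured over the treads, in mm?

7678 mm

⌈3312/147⌉ = 23 risers.
Riser R = 3312 / 23 = 144 mm, within the 147 mm limit.
T = 637 − 2·144 = 349 mm, which satisfies the 282 mm minimum.
Going = (23 − 1) × 349 = 7678 mm.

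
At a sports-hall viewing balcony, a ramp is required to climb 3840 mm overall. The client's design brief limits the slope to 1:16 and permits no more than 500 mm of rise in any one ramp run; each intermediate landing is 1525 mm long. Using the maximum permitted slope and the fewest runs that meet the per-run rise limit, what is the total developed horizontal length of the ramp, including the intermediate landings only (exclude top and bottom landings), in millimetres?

3840 / 500 = 7.68, so 8 ramp runs are needed. That means 7 intermediate landings.
Ramp run (horizontal) at 1:16: 3840 × 16 = 61440 mm.
7 intermediate landings contribute 7 × 1525 = 10675 mm.
Total developed length = 61440 + 10675 = 72115 mm.

72115 mm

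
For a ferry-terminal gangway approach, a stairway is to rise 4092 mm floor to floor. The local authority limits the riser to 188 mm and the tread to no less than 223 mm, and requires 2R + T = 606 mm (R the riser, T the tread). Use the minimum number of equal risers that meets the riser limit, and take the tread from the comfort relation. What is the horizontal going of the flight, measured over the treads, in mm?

4914 mm

At most 188 each: 4092/188 = 21.77, giving 22 risers.
Riser R = 4092 / 22 = 186 mm, within the 188 mm limit.
T = 606 − 2·186 = 234 mm, which satisfies the 223 mm minimum.
Going = (22 − 1) × 234 = 4914 mm.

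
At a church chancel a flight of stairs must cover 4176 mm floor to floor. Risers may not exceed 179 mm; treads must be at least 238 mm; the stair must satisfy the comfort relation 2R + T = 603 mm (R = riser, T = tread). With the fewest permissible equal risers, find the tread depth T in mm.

255 mm

4176 / 179 = 23.33, so 24 risers are needed.
R = 4176 ÷ 24 = 174 mm.
From 2R + T = 603: T = 603 − 348 = 255 mm.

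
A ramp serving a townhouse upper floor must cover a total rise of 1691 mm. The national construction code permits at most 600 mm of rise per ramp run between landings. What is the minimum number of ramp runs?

3 runs

1691 / 600 = 2.82, so 3 ramp runs are needed.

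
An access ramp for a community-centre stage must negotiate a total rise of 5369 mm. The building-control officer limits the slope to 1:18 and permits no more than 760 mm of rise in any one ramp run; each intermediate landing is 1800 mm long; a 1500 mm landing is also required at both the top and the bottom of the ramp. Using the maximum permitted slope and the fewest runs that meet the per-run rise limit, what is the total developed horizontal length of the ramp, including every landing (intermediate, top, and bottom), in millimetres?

112242 mm

At most 760 each: 5369/760 = 7.06, giving 8 ramp runs. That means 7 intermediate landings.
Horizontal run for 5369 mm of rise at 1:18 is 5369 × 18 = 96642 mm.
7 intermediate landings contribute 7 × 1800 = 12600 mm.
Top and bottom landings: 2 × 1500 = 3000 mm.
Total = 96642 + 12600 + 3000 = 112242 mm.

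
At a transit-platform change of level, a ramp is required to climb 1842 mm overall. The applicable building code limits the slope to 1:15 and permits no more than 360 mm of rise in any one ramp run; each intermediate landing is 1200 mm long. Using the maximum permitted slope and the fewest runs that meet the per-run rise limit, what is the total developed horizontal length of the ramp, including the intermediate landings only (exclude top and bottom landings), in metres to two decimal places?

33.63 m

1842 / 360 = 5.117 → round up to 6 ramp runs. That means 5 intermediate landings.
Horizontal run for 1842 mm of rise at 1:15 is 1842 × 15 = 27630 mm.
5 intermediate landings contribute 5 × 1200 = 6000 mm.
Developed length = 27630 + 6000 = 33630 mm.
= 33.63 m.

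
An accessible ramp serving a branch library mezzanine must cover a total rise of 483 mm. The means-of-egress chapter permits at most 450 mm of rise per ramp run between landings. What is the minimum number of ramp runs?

483 / 450 = 1.073 → round up to 2 ramp runs.

2 runs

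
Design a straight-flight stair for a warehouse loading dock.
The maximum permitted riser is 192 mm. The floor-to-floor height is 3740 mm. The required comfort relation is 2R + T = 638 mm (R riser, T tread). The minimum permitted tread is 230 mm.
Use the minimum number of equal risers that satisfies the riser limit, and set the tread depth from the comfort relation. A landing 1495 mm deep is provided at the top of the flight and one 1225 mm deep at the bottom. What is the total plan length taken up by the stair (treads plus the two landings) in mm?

7736 mm

3740 / 192 = 19.479 → round up to 20 risers.
Each riser is 3740/20 = 187 mm (≤ 192 mm).
Tread T = 638 − 2 × 187 = 264 mm (≥ 230 mm).
20 risers give 19 treads; going = 19 × 264 = 5016 mm.
Enclosure = 5016 + 1495 + 1225 = 7736 mm.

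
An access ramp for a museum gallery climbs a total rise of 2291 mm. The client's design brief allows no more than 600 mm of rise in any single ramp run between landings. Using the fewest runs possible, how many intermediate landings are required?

2291 / 600 = 3.82, so 4 ramp runs are needed.
4 runs are separated by 3 intermediate landings.

3 intermediate landings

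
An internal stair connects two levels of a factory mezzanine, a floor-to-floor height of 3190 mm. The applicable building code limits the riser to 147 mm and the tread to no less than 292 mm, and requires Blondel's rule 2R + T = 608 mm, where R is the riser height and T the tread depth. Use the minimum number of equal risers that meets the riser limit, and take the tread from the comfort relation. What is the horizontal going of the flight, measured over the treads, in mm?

⌈3190/147⌉ = 22 risers.
R = 3190 ÷ 22 = 145 mm.
T = 608 − 2·145 = 318 mm, which satisfies the 292 mm minimum.
22 risers give 21 treads; going = 21 × 318 = 6678 mm.

6678 mm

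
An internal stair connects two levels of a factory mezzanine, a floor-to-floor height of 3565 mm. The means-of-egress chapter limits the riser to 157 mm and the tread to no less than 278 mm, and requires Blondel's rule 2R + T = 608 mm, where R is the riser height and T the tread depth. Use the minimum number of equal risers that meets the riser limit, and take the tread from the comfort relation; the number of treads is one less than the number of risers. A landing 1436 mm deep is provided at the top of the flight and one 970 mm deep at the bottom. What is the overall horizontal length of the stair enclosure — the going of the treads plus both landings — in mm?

3565 / 157 = 22.707 → round up to 23 risers.
Riser R = 3565 / 23 = 155 mm, within the 157 mm limit.
T = 608 − 2·155 = 298 mm, which satisfies the 278 mm minimum.
Treads = 23 − 1 = 22; going = 22 × 298 = 6556 mm.
Add landings: 6556 + 1436 + 970 = 8962 mm.

8962 mm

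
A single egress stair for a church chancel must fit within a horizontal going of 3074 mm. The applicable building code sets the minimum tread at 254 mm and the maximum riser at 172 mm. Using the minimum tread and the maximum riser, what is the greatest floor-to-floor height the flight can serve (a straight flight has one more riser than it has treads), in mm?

2236 mm

3074 / 254 = 12.10, so 12 treads fit.
Risers = treads + 1 = 13.
Maximum height = 13 × 172 = 2236 mm.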